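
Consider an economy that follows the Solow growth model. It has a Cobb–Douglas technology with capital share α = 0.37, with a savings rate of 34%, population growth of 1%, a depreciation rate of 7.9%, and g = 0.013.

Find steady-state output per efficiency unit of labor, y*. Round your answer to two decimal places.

Steady state requires s·f(k) = (n + g + δ)·k, i.e. s·k^α = (n + g + δ)·k.
Dividing both sides by k: k^(1−α) = s / (n + g + δ).
k^0.63 = 0.34 / (0.010 + 0.013 + 0.079) = 0.34 / 0.102 = 3.3333
k* = 3.3333^(1/0.63) ≈ 6.7602
y* = (k*)^α = 6.7602^0.37 ≈ 2.0281

y* = 2.03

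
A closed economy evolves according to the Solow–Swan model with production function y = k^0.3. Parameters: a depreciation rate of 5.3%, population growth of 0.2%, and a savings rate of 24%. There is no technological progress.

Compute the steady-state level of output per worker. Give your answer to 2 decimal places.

At the steady state, Δk = 0, so s·k^α = (n + δ)·k.
Dividing both sides by k: k^(1−α) = s / (n + δ).
k^0.7 = 0.24 / (0.002 + 0.053) = 0.24 / 0.055 = 4.3636
k* = 4.3636^(1/0.7) ≈ 8.2047
y* = (k*)^α = 8.2047^0.3 ≈ 1.8803

y* ≈ 1.88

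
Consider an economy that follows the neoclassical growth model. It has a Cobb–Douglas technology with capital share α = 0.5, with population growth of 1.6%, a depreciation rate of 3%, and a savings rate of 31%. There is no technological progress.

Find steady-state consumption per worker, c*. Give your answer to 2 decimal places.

c* = 4.65

At the steady state, Δk = 0, so s·k^α = (n + δ)·k.
Dividing both sides by k: k^(1−α) = s / (n + δ).
k^0.5 = 0.31 / (0.016 + 0.030) = 0.31 / 0.046 = 6.7391
k* = 6.7391^(1/0.5) ≈ 45.4155
y* = (k*)^α = 45.4155^0.5 ≈ 6.7391
c* = (1 − s)·y* = (1 − 0.31) × 6.7391 ≈ 4.6500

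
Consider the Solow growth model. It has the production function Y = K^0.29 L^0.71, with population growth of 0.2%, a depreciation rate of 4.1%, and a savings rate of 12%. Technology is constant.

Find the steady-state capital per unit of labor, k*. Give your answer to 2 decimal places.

k* = 4.24

Steady state requires s·f(k) = (n + δ)·k, i.e. s·k^α = (n + δ)·k.
Rearranging, k^(1−α) = s / (n + δ).
k^0.71 = 0.12 / (0.002 + 0.041) = 0.12 / 0.043 = 2.7907
k* = 2.7907^(1/0.71) ≈ 4.2439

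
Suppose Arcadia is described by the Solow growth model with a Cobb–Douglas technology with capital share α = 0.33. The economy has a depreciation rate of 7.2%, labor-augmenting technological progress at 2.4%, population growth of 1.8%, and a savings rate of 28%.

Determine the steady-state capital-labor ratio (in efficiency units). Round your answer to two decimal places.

k* = 3.82

In steady state, investment equals break-even investment: s·k^α = (n + g + δ)·k.
Rearranging, k^(1−α) = s / (n + g + δ).
k^0.67 = 0.28 / (0.018 + 0.024 + 0.072) = 0.28 / 0.114 = 2.4561
k* = 2.4561^(1/0.67) ≈ 3.8235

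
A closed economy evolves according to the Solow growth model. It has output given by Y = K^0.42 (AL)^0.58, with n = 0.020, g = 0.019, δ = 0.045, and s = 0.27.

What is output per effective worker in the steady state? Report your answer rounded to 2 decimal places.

y* ≈ 2.33

At the steady state, Δk = 0, so s·k^α = (n + g + δ)·k.
Dividing both sides by k: k^(1−α) = s / (n + g + δ).
k^0.58 = 0.27 / (0.020 + 0.019 + 0.045) = 0.27 / 0.084 = 3.2143
k* = 3.2143^(1/0.58) ≈ 7.4866
y* = (k*)^α = 7.4866^0.42 ≈ 2.3292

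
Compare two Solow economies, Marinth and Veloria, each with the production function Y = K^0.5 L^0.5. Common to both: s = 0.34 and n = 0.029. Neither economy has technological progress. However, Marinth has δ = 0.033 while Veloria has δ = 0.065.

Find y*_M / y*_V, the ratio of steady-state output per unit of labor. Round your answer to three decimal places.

Steady-state y* = [s/(n + δ)]^(α/(1−α)), so the ratio is [ (s_M/(n + δ)_M) / (s_V/(n + δ)_V) ]^1.
s_M/(n + δ)_M = 0.34/0.062 = 5.4839; s_V/(n + δ)_V = 0.34/0.094 = 3.6170.
Ratio = (5.4839/3.6170)^1 = 1.5161^1 ≈ 1.5161

ratio ≈ 1.516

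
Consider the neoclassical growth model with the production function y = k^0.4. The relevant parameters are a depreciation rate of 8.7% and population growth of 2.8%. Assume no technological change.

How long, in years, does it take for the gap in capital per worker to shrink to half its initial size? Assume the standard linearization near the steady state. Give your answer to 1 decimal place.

Near the steady state the convergence rate is λ = (1 − α)(n + δ).
λ = (1 − 0.4) × 0.115 = 0.6 × 0.115 = 0.0690
Half-life = ln 2 / λ = 0.6931 / 0.0690 ≈ 10.04 years

t_½ ≈ 10.0 years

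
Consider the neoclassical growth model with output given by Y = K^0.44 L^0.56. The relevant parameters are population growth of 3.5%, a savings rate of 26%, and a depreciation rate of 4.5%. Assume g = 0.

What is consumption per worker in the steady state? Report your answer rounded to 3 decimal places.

At the steady state, Δk = 0, so s·k^α = (n + δ)·k.
Rearranging, k^(1−α) = s / (n + δ).
k^0.56 = 0.26 / (0.035 + 0.045) = 0.26 / 0.080 = 3.2500
k* = 3.2500^(1/0.56) ≈ 8.2050
y* = (k*)^α = 8.2050^0.44 ≈ 2.5246
c* = (1 − s)·y* = (1 − 0.26) × 2.5246 ≈ 1.8682

c* = 1.868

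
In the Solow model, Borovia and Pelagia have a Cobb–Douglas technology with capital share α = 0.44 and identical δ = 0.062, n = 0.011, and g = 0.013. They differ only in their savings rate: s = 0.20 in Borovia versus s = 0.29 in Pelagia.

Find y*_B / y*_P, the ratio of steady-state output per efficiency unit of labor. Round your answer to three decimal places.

y*_B / y*_P ≈ 0.747

Steady-state y* = [s/(n + g + δ)]^(α/(1−α)), so the ratio is [ (s_B/(n + g + δ)_B) / (s_P/(n + g + δ)_P) ]^0.7857.
s_B/(n + g + δ)_B = 0.20/0.086 = 2.3256; s_P/(n + g + δ)_P = 0.29/0.086 = 3.3721.
Ratio = (2.3256/3.3721)^0.7857 = 0.6897^0.7857 ≈ 0.7469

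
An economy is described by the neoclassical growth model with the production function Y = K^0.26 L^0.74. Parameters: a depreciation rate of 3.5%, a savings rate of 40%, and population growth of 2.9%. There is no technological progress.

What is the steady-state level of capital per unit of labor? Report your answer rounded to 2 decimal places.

k* = 11.90

At the steady state, Δk = 0, so s·k^α = (n + δ)·k.
Dividing both sides by k: k^(1−α) = s / (n + δ).
k^0.74 = 0.40 / (0.029 + 0.035) = 0.40 / 0.064 = 6.2500
k* = 6.2500^(1/0.74) ≈ 11.8991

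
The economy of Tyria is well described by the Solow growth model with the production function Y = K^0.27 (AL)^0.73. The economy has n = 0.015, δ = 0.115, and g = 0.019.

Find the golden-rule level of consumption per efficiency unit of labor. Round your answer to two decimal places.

c_gold ≈ 0.91

At the golden rule, f'(k) = n + g + δ, so α·k^(α−1) = n + g + δ and k_gold = (α/(n + g + δ))^(1/(1−α)).
k_gold = (0.27/0.149)^(1/0.73) = 1.8121^1.3699 ≈ 2.2578
c_gold = f(k_gold) − (n + g + δ)·k_gold = 1.2459 − 0.149×2.2578 ≈ 0.9095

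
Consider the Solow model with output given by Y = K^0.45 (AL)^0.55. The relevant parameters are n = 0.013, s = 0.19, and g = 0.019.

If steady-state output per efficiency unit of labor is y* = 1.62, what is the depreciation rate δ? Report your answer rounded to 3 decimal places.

δ ≈ 0.073

At the steady state, Δk = 0, so s·k^α = (n + g + δ)·k.
Since y* = [s/(n + g + δ)]^(α/(1−α)), we have s/(n + g + δ) = (y*)^((1−α)/α) = 1.62^1.2222 = 1.8033.
Therefore n + g + δ = s / 1.8033 = 0.19 / 1.8033 = 0.1054, so δ = 0.1054 − 0.032 = 0.0734.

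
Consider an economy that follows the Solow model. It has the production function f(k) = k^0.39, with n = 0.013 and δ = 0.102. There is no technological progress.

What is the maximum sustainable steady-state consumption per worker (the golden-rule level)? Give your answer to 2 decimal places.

c_gold ≈ 1.33

At the golden rule, f'(k) = n + δ, so α·k^(α−1) = n + δ and k_gold = (α/(n + δ))^(1/(1−α)).
k_gold = (0.39/0.115)^(1/0.61) = 3.3913^1.6393 ≈ 7.4034
c_gold = f(k_gold) − (n + δ)·k_gold = 2.1831 − 0.115×7.4034 ≈ 1.3317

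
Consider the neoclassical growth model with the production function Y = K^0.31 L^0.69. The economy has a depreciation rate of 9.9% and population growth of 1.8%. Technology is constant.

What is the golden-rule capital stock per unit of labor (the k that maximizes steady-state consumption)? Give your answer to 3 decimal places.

k_gold ≈ 4.105

The golden rule sets f'(k) = n + δ, i.e. α·k^(α−1) = n + δ.
So k^(1−α) = α / (n + δ) = 0.31 / 0.117 = 2.6496.
k_gold = 2.6496^(1/0.69) ≈ 4.1049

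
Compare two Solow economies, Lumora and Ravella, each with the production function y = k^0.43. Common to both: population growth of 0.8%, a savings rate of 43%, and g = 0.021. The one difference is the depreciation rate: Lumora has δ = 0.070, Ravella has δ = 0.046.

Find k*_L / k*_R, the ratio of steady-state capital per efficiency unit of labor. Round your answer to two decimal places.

k*_L / k*_R ≈ 0.61

Steady-state k* = [s/(n + g + δ)]^(1/(1−α)), so the ratio is [ (s_L/(n + g + δ)_L) / (s_R/(n + g + δ)_R) ]^1.7544.
s_L/(n + g + δ)_L = 0.43/0.099 = 4.3434; s_R/(n + g + δ)_R = 0.43/0.075 = 5.7333.
Ratio = (4.3434/5.7333)^1.7544 = 0.7576^1.7544 ≈ 0.6145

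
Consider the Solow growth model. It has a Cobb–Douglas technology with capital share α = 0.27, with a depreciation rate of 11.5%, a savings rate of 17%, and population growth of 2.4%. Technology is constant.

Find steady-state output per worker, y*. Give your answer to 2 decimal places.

y* = 1.08

At the steady state, Δk = 0, so s·k^α = (n + δ)·k.
Rearranging, k^(1−α) = s / (n + δ).
k^0.73 = 0.17 / (0.024 + 0.115) = 0.17 / 0.139 = 1.2230
k* = 1.2230^(1/0.73) ≈ 1.3175
y* = (k*)^α = 1.3175^0.27 ≈ 1.0773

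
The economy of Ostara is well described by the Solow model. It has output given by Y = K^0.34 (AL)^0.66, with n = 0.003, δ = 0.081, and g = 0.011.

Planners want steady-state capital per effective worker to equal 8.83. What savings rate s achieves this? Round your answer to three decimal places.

In steady state, investment equals break-even investment: s·k^α = (n + g + δ)·k.
So s / (n + g + δ) = (k*)^(1−α) = 8.83^0.66 = 4.2105.
Therefore s = 4.2105 × (n + g + δ) = 4.2105 × 0.095 = 0.4000.

s ≈ 0.400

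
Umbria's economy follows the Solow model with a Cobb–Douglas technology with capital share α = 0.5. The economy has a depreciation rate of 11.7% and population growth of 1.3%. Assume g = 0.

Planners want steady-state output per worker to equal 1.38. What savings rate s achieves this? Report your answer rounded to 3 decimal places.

s ≈ 0.179

Steady state requires s·f(k) = (n + δ)·k, i.e. s·k^α = (n + δ)·k.
Since y* = [s/(n + δ)]^(α/(1−α)), we have s/(n + δ) = (y*)^((1−α)/α) = 1.38^1 = 1.3800.
Therefore s = 1.3800 × (n + δ) = 1.3800 × 0.130 = 0.1794.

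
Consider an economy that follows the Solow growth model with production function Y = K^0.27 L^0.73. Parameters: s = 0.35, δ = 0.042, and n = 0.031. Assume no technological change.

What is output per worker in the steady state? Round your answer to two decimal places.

In steady state, investment equals break-even investment: s·k^α = (n + δ)·k.
Rearranging, k^(1−α) = s / (n + δ).
k^0.73 = 0.35 / (0.031 + 0.042) = 0.35 / 0.073 = 4.7945
k* = 4.7945^(1/0.73) ≈ 8.5610
y* = (k*)^α = 8.5610^0.27 ≈ 1.7856

y* = 1.79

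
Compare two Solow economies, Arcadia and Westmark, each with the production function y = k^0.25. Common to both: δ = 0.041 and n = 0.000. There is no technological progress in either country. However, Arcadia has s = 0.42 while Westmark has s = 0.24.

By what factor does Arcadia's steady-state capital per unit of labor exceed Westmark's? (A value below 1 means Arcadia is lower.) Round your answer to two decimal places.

ratio ≈ 2.11

Steady-state k* = [s/(n + δ)]^(1/(1−α)), so the ratio is [ (s_A/(n + δ)_A) / (s_W/(n + δ)_W) ]^1.3333.
s_A/(n + δ)_A = 0.42/0.041 = 10.2439; s_W/(n + δ)_W = 0.24/0.041 = 5.8537.
Ratio = (10.2439/5.8537)^1.3333 = 1.7500^1.3333 ≈ 2.1088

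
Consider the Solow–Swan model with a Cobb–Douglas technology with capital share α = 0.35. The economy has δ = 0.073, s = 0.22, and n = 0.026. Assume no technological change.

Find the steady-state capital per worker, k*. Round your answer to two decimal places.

k* ≈ 3.42

In steady state, investment equals break-even investment: s·k^α = (n + δ)·k.
Rearranging, k^(1−α) = s / (n + δ).
k^0.65 = 0.22 / (0.026 + 0.073) = 0.22 / 0.099 = 2.2222
k* = 2.2222^(1/0.65) ≈ 3.4160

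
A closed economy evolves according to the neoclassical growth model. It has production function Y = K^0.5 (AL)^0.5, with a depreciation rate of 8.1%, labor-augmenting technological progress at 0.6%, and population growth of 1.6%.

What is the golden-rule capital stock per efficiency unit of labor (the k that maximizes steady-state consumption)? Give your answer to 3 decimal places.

The golden rule sets f'(k) = n + g + δ, i.e. α·k^(α−1) = n + g + δ.
So k^(1−α) = α / (n + g + δ) = 0.5 / 0.103 = 4.8544.
k_gold = 4.8544^(1/0.5) ≈ 23.5652

k_gold ≈ 23.565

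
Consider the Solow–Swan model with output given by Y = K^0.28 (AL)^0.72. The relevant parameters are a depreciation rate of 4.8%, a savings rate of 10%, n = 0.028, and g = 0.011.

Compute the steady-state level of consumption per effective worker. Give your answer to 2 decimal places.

Steady state requires s·f(k) = (n + g + δ)·k, i.e. s·k^α = (n + g + δ)·k.
Rearranging, k^(1−α) = s / (n + g + δ).
k^0.72 = 0.10 / (0.028 + 0.011 + 0.048) = 0.10 / 0.087 = 1.1494
k* = 1.1494^(1/0.72) ≈ 1.2134
y* = (k*)^α = 1.2134^0.28 ≈ 1.0557
c* = (1 − s)·y* = (1 − 0.10) × 1.0557 ≈ 0.9501

c* ≈ 0.95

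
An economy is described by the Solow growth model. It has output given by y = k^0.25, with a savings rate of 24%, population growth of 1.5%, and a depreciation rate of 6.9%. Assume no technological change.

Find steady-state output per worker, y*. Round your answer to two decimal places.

Steady state requires s·f(k) = (n + δ)·k, i.e. s·k^α = (n + δ)·k.
Rearranging, k^(1−α) = s / (n + δ).
k^0.75 = 0.24 / (0.015 + 0.069) = 0.24 / 0.084 = 2.8571
k* = 2.8571^(1/0.75) ≈ 4.0542
y* = (k*)^α = 4.0542^0.25 ≈ 1.4190

y* = 1.42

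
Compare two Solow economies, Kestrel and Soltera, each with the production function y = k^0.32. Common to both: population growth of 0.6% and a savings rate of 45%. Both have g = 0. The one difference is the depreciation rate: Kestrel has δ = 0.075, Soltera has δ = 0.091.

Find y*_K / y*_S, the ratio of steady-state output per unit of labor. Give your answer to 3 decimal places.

Steady-state y* = [s/(n + δ)]^(α/(1−α)), so the ratio is [ (s_K/(n + δ)_K) / (s_S/(n + δ)_S) ]^0.4706.
s_K/(n + δ)_K = 0.45/0.081 = 5.5556; s_S/(n + δ)_S = 0.45/0.097 = 4.6392.
Ratio = (5.5556/4.6392)^0.4706 = 1.1975^0.4706 ≈ 1.0885

y*_K / y*_S ≈ 1.089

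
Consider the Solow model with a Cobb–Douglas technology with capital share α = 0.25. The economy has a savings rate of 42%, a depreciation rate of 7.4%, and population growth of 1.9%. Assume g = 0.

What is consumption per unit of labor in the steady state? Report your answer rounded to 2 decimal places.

At the steady state, Δk = 0, so s·k^α = (n + δ)·k.
Rearranging, k^(1−α) = s / (n + δ).
k^0.75 = 0.42 / (0.019 + 0.074) = 0.42 / 0.093 = 4.5161
k* = 4.5161^(1/0.75) ≈ 7.4648
y* = (k*)^α = 7.4648^0.25 ≈ 1.6529
c* = (1 − s)·y* = (1 − 0.42) × 1.6529 ≈ 0.9587

c* ≈ 0.96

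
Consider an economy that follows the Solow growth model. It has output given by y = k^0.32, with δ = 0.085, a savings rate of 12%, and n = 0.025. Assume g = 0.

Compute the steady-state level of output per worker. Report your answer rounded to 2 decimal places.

At the steady state, Δk = 0, so s·k^α = (n + δ)·k.
Dividing both sides by k: k^(1−α) = s / (n + δ).
k^0.68 = 0.12 / (0.025 + 0.085) = 0.12 / 0.110 = 1.0909
k* = 1.0909^(1/0.68) ≈ 1.1365
y* = (k*)^α = 1.1365^0.32 ≈ 1.0418

y* = 1.04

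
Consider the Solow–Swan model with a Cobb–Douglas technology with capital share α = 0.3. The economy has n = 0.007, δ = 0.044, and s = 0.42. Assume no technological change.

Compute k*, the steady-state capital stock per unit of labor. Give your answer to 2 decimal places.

k* = 20.33

Steady state requires s·f(k) = (n + δ)·k, i.e. s·k^α = (n + δ)·k.
Rearranging, k^(1−α) = s / (n + δ).
k^0.7 = 0.42 / (0.007 + 0.044) = 0.42 / 0.051 = 8.2353
k* = 8.2353^(1/0.7) ≈ 20.3289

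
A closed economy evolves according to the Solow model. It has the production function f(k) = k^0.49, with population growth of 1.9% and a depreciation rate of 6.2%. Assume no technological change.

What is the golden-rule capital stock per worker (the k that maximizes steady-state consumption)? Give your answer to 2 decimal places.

k_gold ≈ 34.10

The golden rule sets f'(k) = n + δ, i.e. α·k^(α−1) = n + δ.
So k^(1−α) = α / (n + δ) = 0.49 / 0.081 = 6.0494.
k_gold = 6.0494^(1/0.51) ≈ 34.1012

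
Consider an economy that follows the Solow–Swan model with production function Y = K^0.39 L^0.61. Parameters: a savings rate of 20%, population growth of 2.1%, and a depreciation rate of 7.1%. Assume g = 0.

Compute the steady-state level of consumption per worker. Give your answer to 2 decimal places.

c* = 1.31

At the steady state, Δk = 0, so s·k^α = (n + δ)·k.
Dividing both sides by k: k^(1−α) = s / (n + δ).
k^0.61 = 0.20 / (0.021 + 0.071) = 0.20 / 0.092 = 2.1739
k* = 2.1739^(1/0.61) ≈ 3.5715
y* = (k*)^α = 3.5715^0.39 ≈ 1.6429
c* = (1 − s)·y* = (1 − 0.20) × 1.6429 ≈ 1.3143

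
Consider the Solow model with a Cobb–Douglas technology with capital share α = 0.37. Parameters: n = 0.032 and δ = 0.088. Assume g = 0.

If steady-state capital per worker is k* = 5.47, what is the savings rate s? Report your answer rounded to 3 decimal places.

At the steady state, Δk = 0, so s·k^α = (n + δ)·k.
So s / (n + δ) = (k*)^(1−α) = 5.47^0.63 = 2.9170.
Therefore s = 2.9170 × (n + δ) = 2.9170 × 0.120 = 0.3500.

s ≈ 0.350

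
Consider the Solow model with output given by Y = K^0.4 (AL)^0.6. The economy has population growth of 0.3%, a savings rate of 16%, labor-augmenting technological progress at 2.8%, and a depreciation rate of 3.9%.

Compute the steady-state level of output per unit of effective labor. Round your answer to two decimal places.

Steady state requires s·f(k) = (n + g + δ)·k, i.e. s·k^α = (n + g + δ)·k.
Dividing both sides by k: k^(1−α) = s / (n + g + δ).
k^0.6 = 0.16 / (0.003 + 0.028 + 0.039) = 0.16 / 0.070 = 2.2857
k* = 2.2857^(1/0.6) ≈ 3.9661
y* = (k*)^α = 3.9661^0.4 ≈ 1.7352

y* ≈ 1.74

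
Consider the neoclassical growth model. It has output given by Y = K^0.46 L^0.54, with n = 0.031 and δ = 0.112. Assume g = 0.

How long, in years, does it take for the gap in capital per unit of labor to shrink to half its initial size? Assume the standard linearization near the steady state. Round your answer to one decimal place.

t_½ ≈ 9.0 years

Near the steady state the convergence rate is λ = (1 − α)(n + δ).
λ = (1 − 0.46) × 0.143 = 0.54 × 0.143 = 0.07722
Half-life = ln 2 / λ = 0.6931 / 0.07722 ≈ 8.98 years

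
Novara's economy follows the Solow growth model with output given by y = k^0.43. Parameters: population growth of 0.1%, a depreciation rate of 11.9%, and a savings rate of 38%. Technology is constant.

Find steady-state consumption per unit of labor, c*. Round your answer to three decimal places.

c* ≈ 1.479

Steady state requires s·f(k) = (n + δ)·k, i.e. s·k^α = (n + δ)·k.
Dividing both sides by k: k^(1−α) = s / (n + δ).
k^0.57 = 0.38 / (0.001 + 0.119) = 0.38 / 0.120 = 3.1667
k* = 3.1667^(1/0.57) ≈ 7.5554
y* = (k*)^α = 7.5554^0.43 ≈ 2.3859
c* = (1 − s)·y* = (1 − 0.38) × 2.3859 ≈ 1.4793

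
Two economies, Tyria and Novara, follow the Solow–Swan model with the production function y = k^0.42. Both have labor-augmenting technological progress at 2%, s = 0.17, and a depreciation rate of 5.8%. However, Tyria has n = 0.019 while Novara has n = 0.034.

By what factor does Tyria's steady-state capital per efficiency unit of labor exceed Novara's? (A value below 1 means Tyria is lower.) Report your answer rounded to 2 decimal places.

ratio ≈ 1.28

Steady-state k* = [s/(n + g + δ)]^(1/(1−α)), so the ratio is [ (s_T/(n + g + δ)_T) / (s_N/(n + g + δ)_N) ]^1.7241.
s_T/(n + g + δ)_T = 0.17/0.097 = 1.7526; s_N/(n + g + δ)_N = 0.17/0.112 = 1.5179.
Ratio = (1.7526/1.5179)^1.7241 = 1.1546^1.7241 ≈ 1.2813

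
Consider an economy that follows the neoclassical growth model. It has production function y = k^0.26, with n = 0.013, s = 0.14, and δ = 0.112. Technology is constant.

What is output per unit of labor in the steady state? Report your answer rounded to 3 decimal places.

In steady state, investment equals break-even investment: s·k^α = (n + δ)·k.
Dividing both sides by k: k^(1−α) = s / (n + δ).
k^0.74 = 0.14 / (0.013 + 0.112) = 0.14 / 0.125 = 1.1200
k* = 1.1200^(1/0.74) ≈ 1.1655
y* = (k*)^α = 1.1655^0.26 ≈ 1.0406

y* = 1.041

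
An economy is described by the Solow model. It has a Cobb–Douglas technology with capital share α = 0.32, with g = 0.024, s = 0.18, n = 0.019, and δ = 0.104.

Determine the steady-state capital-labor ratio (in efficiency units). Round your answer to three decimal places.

k* ≈ 1.347

In steady state, investment equals break-even investment: s·k^α = (n + g + δ)·k.
Rearranging, k^(1−α) = s / (n + g + δ).
k^0.68 = 0.18 / (0.019 + 0.024 + 0.104) = 0.18 / 0.147 = 1.2245
k* = 1.2245^(1/0.68) ≈ 1.3469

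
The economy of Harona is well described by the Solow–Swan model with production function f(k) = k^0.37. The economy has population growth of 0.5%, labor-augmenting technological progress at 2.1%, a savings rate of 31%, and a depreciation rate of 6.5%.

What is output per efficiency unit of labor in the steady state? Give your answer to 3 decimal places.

At the steady state, Δk = 0, so s·k^α = (n + g + δ)·k.
Dividing both sides by k: k^(1−α) = s / (n + g + δ).
k^0.63 = 0.31 / (0.005 + 0.021 + 0.065) = 0.31 / 0.091 = 3.4066
k* = 3.4066^(1/0.63) ≈ 6.9977
y* = (k*)^α = 6.9977^0.37 ≈ 2.0542

y* ≈ 2.054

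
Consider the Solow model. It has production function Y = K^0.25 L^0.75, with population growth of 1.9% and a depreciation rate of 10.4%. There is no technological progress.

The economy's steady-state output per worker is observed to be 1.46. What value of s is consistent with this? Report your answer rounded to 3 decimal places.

At the steady state, Δk = 0, so s·k^α = (n + δ)·k.
Since y* = [s/(n + δ)]^(α/(1−α)), we have s/(n + δ) = (y*)^((1−α)/α) = 1.46^3 = 3.1121.
Therefore s = 3.1121 × (n + δ) = 3.1121 × 0.123 = 0.3828.

s ≈ 0.383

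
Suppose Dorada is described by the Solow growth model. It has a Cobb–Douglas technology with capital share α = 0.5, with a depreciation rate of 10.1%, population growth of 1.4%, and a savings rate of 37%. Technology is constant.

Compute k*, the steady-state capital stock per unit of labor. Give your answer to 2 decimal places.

k* ≈ 10.35

In steady state, investment equals break-even investment: s·k^α = (n + δ)·k.
Rearranging, k^(1−α) = s / (n + δ).
k^0.5 = 0.37 / (0.014 + 0.101) = 0.37 / 0.115 = 3.2174
k* = 3.2174^(1/0.5) ≈ 10.3517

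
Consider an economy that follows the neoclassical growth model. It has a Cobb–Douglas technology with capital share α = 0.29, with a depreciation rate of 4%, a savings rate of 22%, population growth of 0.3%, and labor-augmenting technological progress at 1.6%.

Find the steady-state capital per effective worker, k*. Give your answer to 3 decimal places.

k* = 6.383

Steady state requires s·f(k) = (n + g + δ)·k, i.e. s·k^α = (n + g + δ)·k.
Rearranging, k^(1−α) = s / (n + g + δ).
k^0.71 = 0.22 / (0.003 + 0.016 + 0.040) = 0.22 / 0.059 = 3.7288
k* = 3.7288^(1/0.71) ≈ 6.3830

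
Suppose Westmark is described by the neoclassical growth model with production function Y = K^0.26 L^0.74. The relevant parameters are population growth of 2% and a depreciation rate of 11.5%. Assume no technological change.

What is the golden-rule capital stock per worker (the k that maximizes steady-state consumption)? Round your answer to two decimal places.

k_gold ≈ 2.42

The golden rule sets f'(k) = n + δ, i.e. α·k^(α−1) = n + δ.
So k^(1−α) = α / (n + δ) = 0.26 / 0.135 = 1.9259.
k_gold = 1.9259^(1/0.74) ≈ 2.4246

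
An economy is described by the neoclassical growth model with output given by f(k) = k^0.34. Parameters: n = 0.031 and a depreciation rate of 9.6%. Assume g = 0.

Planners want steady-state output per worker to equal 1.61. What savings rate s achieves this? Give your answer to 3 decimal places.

At the steady state, Δk = 0, so s·k^α = (n + δ)·k.
Since y* = [s/(n + δ)]^(α/(1−α)), we have s/(n + δ) = (y*)^((1−α)/α) = 1.61^1.9412 = 2.5205.
Therefore s = 2.5205 × (n + δ) = 2.5205 × 0.127 = 0.3201.

s ≈ 0.320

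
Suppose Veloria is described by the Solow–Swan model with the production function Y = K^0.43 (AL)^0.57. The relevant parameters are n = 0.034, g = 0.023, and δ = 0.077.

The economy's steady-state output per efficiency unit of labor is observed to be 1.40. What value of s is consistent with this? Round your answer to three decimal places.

s ≈ 0.209

At the steady state, Δk = 0, so s·k^α = (n + g + δ)·k.
Since y* = [s/(n + g + δ)]^(α/(1−α)), we have s/(n + g + δ) = (y*)^((1−α)/α) = 1.40^1.3256 = 1.5621.
Therefore s = 1.5621 × (n + g + δ) = 1.5621 × 0.134 = 0.2093.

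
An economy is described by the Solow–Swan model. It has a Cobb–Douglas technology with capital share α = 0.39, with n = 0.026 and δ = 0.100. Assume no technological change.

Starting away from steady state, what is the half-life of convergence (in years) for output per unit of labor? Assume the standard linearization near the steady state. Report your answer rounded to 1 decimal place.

t_½ ≈ 9.0 years

Near the steady state the convergence rate is λ = (1 − α)(n + δ).
λ = (1 − 0.39) × 0.126 = 0.61 × 0.126 = 0.07686
Half-life = ln 2 / λ = 0.6931 / 0.07686 ≈ 9.02 years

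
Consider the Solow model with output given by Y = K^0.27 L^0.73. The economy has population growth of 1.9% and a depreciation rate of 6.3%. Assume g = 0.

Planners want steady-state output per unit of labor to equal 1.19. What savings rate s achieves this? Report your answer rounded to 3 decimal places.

s ≈ 0.131

At the steady state, Δk = 0, so s·k^α = (n + δ)·k.
Since y* = [s/(n + δ)]^(α/(1−α)), we have s/(n + δ) = (y*)^((1−α)/α) = 1.19^2.7037 = 1.6005.
Therefore s = 1.6005 × (n + δ) = 1.6005 × 0.082 = 0.1312.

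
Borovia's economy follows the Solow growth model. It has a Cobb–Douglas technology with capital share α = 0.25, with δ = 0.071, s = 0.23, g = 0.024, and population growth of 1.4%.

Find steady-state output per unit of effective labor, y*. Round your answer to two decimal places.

y* = 1.28

Steady state requires s·f(k) = (n + g + δ)·k, i.e. s·k^α = (n + g + δ)·k.
Rearranging, k^(1−α) = s / (n + g + δ).
k^0.75 = 0.23 / (0.014 + 0.024 + 0.071) = 0.23 / 0.109 = 2.1101
k* = 2.1101^(1/0.75) ≈ 2.7065
y* = (k*)^α = 2.7065^0.25 ≈ 1.2826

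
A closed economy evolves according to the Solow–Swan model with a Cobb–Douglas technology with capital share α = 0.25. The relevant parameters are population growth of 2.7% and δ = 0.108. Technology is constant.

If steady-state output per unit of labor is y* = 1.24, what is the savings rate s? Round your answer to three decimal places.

Steady state requires s·f(k) = (n + δ)·k, i.e. s·k^α = (n + δ)·k.
Since y* = [s/(n + δ)]^(α/(1−α)), we have s/(n + δ) = (y*)^((1−α)/α) = 1.24^3 = 1.9066.
Therefore s = 1.9066 × (n + δ) = 1.9066 × 0.135 = 0.2574.

s ≈ 0.257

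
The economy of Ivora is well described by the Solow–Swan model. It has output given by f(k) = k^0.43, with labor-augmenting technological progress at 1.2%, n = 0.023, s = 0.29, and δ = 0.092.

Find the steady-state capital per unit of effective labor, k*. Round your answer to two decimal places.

At the steady state, Δk = 0, so s·k^α = (n + g + δ)·k.
Rearranging, k^(1−α) = s / (n + g + δ).
k^0.57 = 0.29 / (0.023 + 0.012 + 0.092) = 0.29 / 0.127 = 2.2835
k* = 2.2835^(1/0.57) ≈ 4.2572

k* ≈ 4.26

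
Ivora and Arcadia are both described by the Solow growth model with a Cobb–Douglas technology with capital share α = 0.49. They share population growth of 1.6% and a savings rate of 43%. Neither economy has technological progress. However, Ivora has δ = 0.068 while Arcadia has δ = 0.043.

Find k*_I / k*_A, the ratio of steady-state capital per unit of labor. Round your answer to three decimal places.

k*_I / k*_A ≈ 0.500

Steady-state k* = [s/(n + δ)]^(1/(1−α)), so the ratio is [ (s_I/(n + δ)_I) / (s_A/(n + δ)_A) ]^1.9608.
s_I/(n + δ)_I = 0.43/0.084 = 5.1190; s_A/(n + δ)_A = 0.43/0.059 = 7.2881.
Ratio = (5.1190/7.2881)^1.9608 = 0.7024^1.9608 ≈ 0.5002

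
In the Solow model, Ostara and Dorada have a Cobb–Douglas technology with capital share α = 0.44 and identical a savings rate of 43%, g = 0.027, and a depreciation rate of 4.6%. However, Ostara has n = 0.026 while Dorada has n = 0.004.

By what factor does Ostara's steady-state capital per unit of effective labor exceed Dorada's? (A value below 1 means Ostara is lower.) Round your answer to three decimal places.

Steady-state k* = [s/(n + g + δ)]^(1/(1−α)), so the ratio is [ (s_O/(n + g + δ)_O) / (s_D/(n + g + δ)_D) ]^1.7857.
s_O/(n + g + δ)_O = 0.43/0.099 = 4.3434; s_D/(n + g + δ)_D = 0.43/0.077 = 5.5844.
Ratio = (4.3434/5.5844)^1.7857 = 0.7778^1.7857 ≈ 0.6384

ratio ≈ 0.638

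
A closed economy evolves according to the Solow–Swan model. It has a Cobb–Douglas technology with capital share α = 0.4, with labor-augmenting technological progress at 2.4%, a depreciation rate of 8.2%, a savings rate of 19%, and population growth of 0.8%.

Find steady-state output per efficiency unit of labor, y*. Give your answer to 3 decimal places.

y* ≈ 1.406

Steady state requires s·f(k) = (n + g + δ)·k, i.e. s·k^α = (n + g + δ)·k.
Rearranging, k^(1−α) = s / (n + g + δ).
k^0.6 = 0.19 / (0.008 + 0.024 + 0.082) = 0.19 / 0.114 = 1.6667
k* = 1.6667^(1/0.6) ≈ 2.3429
y* = (k*)^α = 2.3429^0.4 ≈ 1.4057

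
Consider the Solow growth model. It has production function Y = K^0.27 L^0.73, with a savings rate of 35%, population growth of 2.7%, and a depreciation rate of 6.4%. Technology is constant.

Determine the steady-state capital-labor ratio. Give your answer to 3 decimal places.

k* = 6.330

In steady state, investment equals break-even investment: s·k^α = (n + δ)·k.
Rearranging, k^(1−α) = s / (n + δ).
k^0.73 = 0.35 / (0.027 + 0.064) = 0.35 / 0.091 = 3.8462
k* = 3.8462^(1/0.73) ≈ 6.3301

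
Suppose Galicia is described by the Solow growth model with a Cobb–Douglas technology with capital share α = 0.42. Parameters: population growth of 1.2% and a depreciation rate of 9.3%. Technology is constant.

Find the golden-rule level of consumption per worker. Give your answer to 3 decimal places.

At the golden rule, f'(k) = n + δ, so α·k^(α−1) = n + δ and k_gold = (α/(n + δ))^(1/(1−α)).
k_gold = (0.42/0.105)^(1/0.58) = 4.0000^1.7241 ≈ 10.9147
c_gold = f(k_gold) − (n + δ)·k_gold = 2.7288 − 0.105×10.9147 ≈ 1.5828

c_gold ≈ 1.583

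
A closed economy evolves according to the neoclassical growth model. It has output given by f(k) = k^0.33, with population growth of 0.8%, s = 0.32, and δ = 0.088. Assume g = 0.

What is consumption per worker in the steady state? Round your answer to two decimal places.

c* ≈ 1.23

Steady state requires s·f(k) = (n + δ)·k, i.e. s·k^α = (n + δ)·k.
Rearranging, k^(1−α) = s / (n + δ).
k^0.67 = 0.32 / (0.008 + 0.088) = 0.32 / 0.096 = 3.3333
k* = 3.3333^(1/0.67) ≈ 6.0313
y* = (k*)^α = 6.0313^0.33 ≈ 1.8094
c* = (1 − s)·y* = (1 − 0.32) × 1.8094 ≈ 1.2304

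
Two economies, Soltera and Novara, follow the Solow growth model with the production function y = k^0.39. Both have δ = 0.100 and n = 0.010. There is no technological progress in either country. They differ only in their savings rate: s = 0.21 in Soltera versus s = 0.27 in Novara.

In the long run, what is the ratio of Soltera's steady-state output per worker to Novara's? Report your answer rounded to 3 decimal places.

ratio ≈ 0.852

Steady-state y* = [s/(n + δ)]^(α/(1−α)), so the ratio is [ (s_S/(n + δ)_S) / (s_N/(n + δ)_N) ]^0.6393.
s_S/(n + δ)_S = 0.21/0.110 = 1.9091; s_N/(n + δ)_N = 0.27/0.110 = 2.4545.
Ratio = (1.9091/2.4545)^0.6393 = 0.7778^0.6393 ≈ 0.8516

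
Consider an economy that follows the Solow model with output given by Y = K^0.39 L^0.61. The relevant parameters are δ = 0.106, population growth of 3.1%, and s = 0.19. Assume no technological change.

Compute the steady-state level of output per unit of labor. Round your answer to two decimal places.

y* ≈ 1.23

At the steady state, Δk = 0, so s·k^α = (n + δ)·k.
Rearranging, k^(1−α) = s / (n + δ).
k^0.61 = 0.19 / (0.031 + 0.106) = 0.19 / 0.137 = 1.3869
k* = 1.3869^(1/0.61) ≈ 1.7095
y* = (k*)^α = 1.7095^0.39 ≈ 1.2326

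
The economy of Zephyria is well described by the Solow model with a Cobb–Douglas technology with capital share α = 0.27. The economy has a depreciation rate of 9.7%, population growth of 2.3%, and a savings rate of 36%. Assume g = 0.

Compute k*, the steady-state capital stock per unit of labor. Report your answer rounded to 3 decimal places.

k* = 4.504

At the steady state, Δk = 0, so s·k^α = (n + δ)·k.
Dividing both sides by k: k^(1−α) = s / (n + δ).
k^0.73 = 0.36 / (0.023 + 0.097) = 0.36 / 0.120 = 3.0000
k* = 3.0000^(1/0.73) ≈ 4.5039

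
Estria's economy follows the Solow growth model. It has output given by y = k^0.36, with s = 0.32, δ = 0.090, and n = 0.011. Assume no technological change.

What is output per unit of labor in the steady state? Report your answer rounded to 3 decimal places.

At the steady state, Δk = 0, so s·k^α = (n + δ)·k.
Dividing both sides by k: k^(1−α) = s / (n + δ).
k^0.64 = 0.32 / (0.011 + 0.090) = 0.32 / 0.101 = 3.1683
k* = 3.1683^(1/0.64) ≈ 6.0610
y* = (k*)^α = 6.0610^0.36 ≈ 1.9130

y* ≈ 1.913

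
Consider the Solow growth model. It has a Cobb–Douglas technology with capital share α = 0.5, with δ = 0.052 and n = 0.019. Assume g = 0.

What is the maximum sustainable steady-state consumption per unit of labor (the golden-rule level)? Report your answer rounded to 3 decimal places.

c_gold ≈ 3.521

At the golden rule, f'(k) = n + δ, so α·k^(α−1) = n + δ and k_gold = (α/(n + δ))^(1/(1−α)).
k_gold = (0.5/0.071)^(1/0.5) = 7.0423^2 ≈ 49.5940
c_gold = f(k_gold) − (n + δ)·k_gold = 7.0423 − 0.071×49.5940 ≈ 3.5211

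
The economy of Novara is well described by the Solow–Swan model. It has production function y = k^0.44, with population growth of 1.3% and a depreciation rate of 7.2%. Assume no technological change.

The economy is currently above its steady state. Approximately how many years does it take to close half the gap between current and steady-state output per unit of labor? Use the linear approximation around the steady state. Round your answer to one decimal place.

Near the steady state the convergence rate is λ = (1 − α)(n + δ).
λ = (1 − 0.44) × 0.085 = 0.56 × 0.085 = 0.0476
Half-life = ln 2 / λ = 0.6931 / 0.0476 ≈ 14.56 years

about 14.6 years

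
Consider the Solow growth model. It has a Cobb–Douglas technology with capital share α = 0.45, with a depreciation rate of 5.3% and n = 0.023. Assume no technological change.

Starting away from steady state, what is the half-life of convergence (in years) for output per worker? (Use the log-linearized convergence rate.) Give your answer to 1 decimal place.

about 16.6 years

Near the steady state the convergence rate is λ = (1 − α)(n + δ).
λ = (1 − 0.45) × 0.076 = 0.55 × 0.076 = 0.0418
Half-life = ln 2 / λ = 0.6931 / 0.0418 ≈ 16.58 years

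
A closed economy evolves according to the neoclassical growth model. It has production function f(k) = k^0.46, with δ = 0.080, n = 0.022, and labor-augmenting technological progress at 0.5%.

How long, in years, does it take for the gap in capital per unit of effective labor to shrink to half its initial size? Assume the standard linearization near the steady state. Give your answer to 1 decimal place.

about 12.0 years

Near the steady state the convergence rate is λ = (1 − α)(n + g + δ).
λ = (1 − 0.46) × 0.107 = 0.54 × 0.107 = 0.05778
Half-life = ln 2 / λ = 0.6931 / 0.05778 ≈ 12.00 years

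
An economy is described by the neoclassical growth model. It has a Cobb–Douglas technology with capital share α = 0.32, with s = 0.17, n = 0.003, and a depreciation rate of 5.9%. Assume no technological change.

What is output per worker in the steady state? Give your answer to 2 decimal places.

In steady state, investment equals break-even investment: s·k^α = (n + δ)·k.
Rearranging, k^(1−α) = s / (n + δ).
k^0.68 = 0.17 / (0.003 + 0.059) = 0.17 / 0.062 = 2.7419
k* = 2.7419^(1/0.68) ≈ 4.4075
y* = (k*)^α = 4.4075^0.32 ≈ 1.6075

y* = 1.61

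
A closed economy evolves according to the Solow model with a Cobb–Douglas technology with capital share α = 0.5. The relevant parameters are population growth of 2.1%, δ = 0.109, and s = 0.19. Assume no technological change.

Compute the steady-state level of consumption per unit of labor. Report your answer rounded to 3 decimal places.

c* ≈ 1.184

At the steady state, Δk = 0, so s·k^α = (n + δ)·k.
Rearranging, k^(1−α) = s / (n + δ).
k^0.5 = 0.19 / (0.021 + 0.109) = 0.19 / 0.130 = 1.4615
k* = 1.4615^(1/0.5) ≈ 2.1360
y* = (k*)^α = 2.1360^0.5 ≈ 1.4615
c* = (1 − s)·y* = (1 − 0.19) × 1.4615 ≈ 1.1838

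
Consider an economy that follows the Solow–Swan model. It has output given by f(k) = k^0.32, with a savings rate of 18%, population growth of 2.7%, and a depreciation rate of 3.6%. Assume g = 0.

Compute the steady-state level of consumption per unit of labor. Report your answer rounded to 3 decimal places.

c* ≈ 1.344

In steady state, investment equals break-even investment: s·k^α = (n + δ)·k.
Rearranging, k^(1−α) = s / (n + δ).
k^0.68 = 0.18 / (0.027 + 0.036) = 0.18 / 0.063 = 2.8571
k* = 2.8571^(1/0.68) ≈ 4.6825
y* = (k*)^α = 4.6825^0.32 ≈ 1.6389
c* = (1 − s)·y* = (1 − 0.18) × 1.6389 ≈ 1.3439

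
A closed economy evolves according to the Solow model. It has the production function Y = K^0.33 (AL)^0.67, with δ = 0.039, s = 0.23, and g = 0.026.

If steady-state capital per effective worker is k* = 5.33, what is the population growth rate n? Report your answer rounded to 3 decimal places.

n ≈ 0.010

At the steady state, Δk = 0, so s·k^α = (n + g + δ)·k.
So s / (n + g + δ) = (k*)^(1−α) = 5.33^0.67 = 3.0684.
Therefore n + g + δ = s / 3.0684 = 0.23 / 3.0684 = 0.0750, so n = 0.0750 − 0.065 = 0.0100.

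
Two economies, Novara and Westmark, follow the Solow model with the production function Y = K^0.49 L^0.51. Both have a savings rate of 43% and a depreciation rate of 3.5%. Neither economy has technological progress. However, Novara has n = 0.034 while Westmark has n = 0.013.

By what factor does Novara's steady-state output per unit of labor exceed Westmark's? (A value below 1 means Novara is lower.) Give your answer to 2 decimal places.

Steady-state y* = [s/(n + δ)]^(α/(1−α)), so the ratio is [ (s_N/(n + δ)_N) / (s_W/(n + δ)_W) ]^0.9608.
s_N/(n + δ)_N = 0.43/0.069 = 6.2319; s_W/(n + δ)_W = 0.43/0.048 = 8.9583.
Ratio = (6.2319/8.9583)^0.9608 = 0.6957^0.9608 ≈ 0.7057

y*_N / y*_W ≈ 0.71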